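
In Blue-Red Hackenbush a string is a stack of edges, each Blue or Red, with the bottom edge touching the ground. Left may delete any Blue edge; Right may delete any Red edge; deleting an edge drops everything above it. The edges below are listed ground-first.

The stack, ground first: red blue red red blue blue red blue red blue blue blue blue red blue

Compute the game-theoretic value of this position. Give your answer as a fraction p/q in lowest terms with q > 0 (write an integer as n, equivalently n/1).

-12933/16384

Prefix values for red blue red red blue blue red blue red blue blue blue blue red blue via {L|R} + simplicity:
step 1: add red to get r; options L={ — } R={ 0 } ⇒ -1
step 2: add blue to get rb; options L={ -1 } R={ 0 } ⇒ -1/2
step 3: add red to get rbr; options L={ -1 } R={ -1/2; 0 } ⇒ -3/4
step 4: add red to get rbrr; options L={ -1 } R={ -3/4; -1/2; 0 } ⇒ -7/8
step 5: add blue to get rbrrb; options L={ -1; -7/8 } R={ -3/4; -1/2; 0 } ⇒ -13/16
step 6: add blue to get rbrrbb; options L={ -1; -7/8; -13/16 } R={ -3/4; -1/2; 0 } ⇒ -25/32
step 7: add red to get rbrrbbr; options L={ -1; -7/8; -13/16 } R={ -25/32; -3/4; -1/2; 0 } ⇒ -51/64
step 8: add blue to get rbrrbbrb; options L={ -1; -7/8; -13/16; -51/64 } R={ -25/32; -3/4; -1/2; 0 } ⇒ -101/128
step 9: add red to get rbrrbbrbr; options L={ -1; -7/8; -13/16; -51/64 } R={ -101/128; -25/32; -3/4; -1/2; 0 } ⇒ -203/256
step 10: add blue to get rbrrbbrbrb; options L={ -1; -7/8; -13/16; -51/64; -203/256 } R={ -101/128; -25/32; -3/4; -1/2; 0 } ⇒ -405/512
step 11: add blue to get rbrrbbrbrbb; options L={ -1; -7/8; -13/16; -51/64; -203/256; -405/512 } R={ -101/128; -25/32; -3/4; -1/2; 0 } ⇒ -809/1024
step 12: add blue to get rbrrbbrbrbbb; options L={ -1; -7/8; -13/16; -51/64; -203/256; -405/512; -809/1024 } R={ -101/128; -25/32; -3/4; -1/2; 0 } ⇒ -1617/2048
step 13: add blue to get rbrrbbrbrbbbb; options L={ -1; -7/8; -13/16; -51/64; -203/256; -405/512; -809/1024; -1617/2048 } R={ -101/128; -25/32; -3/4; -1/2; 0 } ⇒ -3233/4096
step 14: add red to get rbrrbbrbrbbbbr; options L={ -1; -7/8; -13/16; -51/64; -203/256; -405/512; -809/1024; -1617/2048 } R={ -3233/4096; -101/128; -25/32; -3/4; -1/2; 0 } ⇒ -6467/8192
step 15: add blue to get rbrrbbrbrbbbbrb; options L={ -1; -7/8; -13/16; -51/64; -203/256; -405/512; -809/1024; -1617/2048; -6467/8192 } R={ -3233/4096; -101/128; -25/32; -3/4; -1/2; 0 } ⇒ -12933/16384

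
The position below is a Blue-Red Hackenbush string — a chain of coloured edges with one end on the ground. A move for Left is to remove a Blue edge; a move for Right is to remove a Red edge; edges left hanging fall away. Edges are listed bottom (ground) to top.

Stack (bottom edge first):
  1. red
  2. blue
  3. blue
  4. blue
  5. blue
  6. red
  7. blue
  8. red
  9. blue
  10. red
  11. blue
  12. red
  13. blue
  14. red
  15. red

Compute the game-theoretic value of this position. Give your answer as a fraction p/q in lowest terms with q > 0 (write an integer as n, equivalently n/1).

-1367/16384

Prefix values for red blue blue blue blue red blue red blue red blue red blue red red via {L|R} + simplicity:
edge 1 of 15 (red): { none | 0 } = -1
edge 2 of 15 (blue): { -1 | 0 } = -1/2
edge 3 of 15 (blue): { -1, -1/2 | 0 } = -1/4
edge 4 of 15 (blue): { -1, -1/2, -1/4 | 0 } = -1/8
edge 5 of 15 (blue): { -1, -1/2, -1/4, -1/8 | 0 } = -1/16
edge 6 of 15 (red): { -1, -1/2, -1/4, -1/8 | -1/16, 0 } = -3/32
edge 7 of 15 (blue): { -1, -1/2, -1/4, -1/8, -3/32 | -1/16, 0 } = -5/64
edge 8 of 15 (red): { -1, -1/2, -1/4, -1/8, -3/32 | -5/64, -1/16, 0 } = -11/128
edge 9 of 15 (blue): { -1, -1/2, -1/4, -1/8, -3/32, -11/128 | -5/64, -1/16, 0 } = -21/256
edge 10 of 15 (red): { -1, -1/2, -1/4, -1/8, -3/32, -11/128 | -21/256, -5/64, -1/16, 0 } = -43/512
edge 11 of 15 (blue): { -1, -1/2, -1/4, -1/8, -3/32, -11/128, -43/512 | -21/256, -5/64, -1/16, 0 } = -85/1024
edge 12 of 15 (red): { -1, -1/2, -1/4, -1/8, -3/32, -11/128, -43/512 | -85/1024, -21/256, -5/64, -1/16, 0 } = -171/2048
edge 13 of 15 (blue): { -1, -1/2, -1/4, -1/8, -3/32, -11/128, -43/512, -171/2048 | -85/1024, -21/256, -5/64, -1/16, 0 } = -341/4096
edge 14 of 15 (red): { -1, -1/2, -1/4, -1/8, -3/32, -11/128, -43/512, -171/2048 | -341/4096, -85/1024, -21/256, -5/64, -1/16, 0 } = -683/8192
edge 15 of 15 (red): { -1, -1/2, -1/4, -1/8, -3/32, -11/128, -43/512, -171/2048 | -683/8192, -341/4096, -85/1024, -21/256, -5/64, -1/16, 0 } = -1367/16384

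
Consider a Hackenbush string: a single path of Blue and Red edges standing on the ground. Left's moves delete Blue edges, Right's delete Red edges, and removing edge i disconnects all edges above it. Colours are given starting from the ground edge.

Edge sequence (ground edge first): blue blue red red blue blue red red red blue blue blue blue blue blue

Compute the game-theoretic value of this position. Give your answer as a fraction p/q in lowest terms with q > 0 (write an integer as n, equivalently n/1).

11391/8192

g(b) = { 0 | (no moves) } gives 1
g(bb) = { 0, 1 | (no moves) } gives 2
g(bbr) = { 0, 1 | 2 } gives 3/2
g(bbrr) = { 0, 1 | 3/2, 2 } gives 5/4
g(bbrrb) = { 0, 1, 5/4 | 3/2, 2 } gives 11/8
g(bbrrbb) = { 0, 1, 5/4, 11/8 | 3/2, 2 } gives 23/16
g(bbrrbbr) = { 0, 1, 5/4, 11/8 | 23/16, 3/2, 2 } gives 45/32
g(bbrrbbrr) = { 0, 1, 5/4, 11/8 | 45/32, 23/16, 3/2, 2 } gives 89/64
g(bbrrbbrrr) = { 0, 1, 5/4, 11/8 | 89/64, 45/32, 23/16, 3/2, 2 } gives 177/128
g(bbrrbbrrrb) = { 0, 1, 5/4, 11/8, 177/128 | 89/64, 45/32, 23/16, 3/2, 2 } gives 355/256
g(bbrrbbrrrbb) = { 0, 1, 5/4, 11/8, 177/128, 355/256 | 89/64, 45/32, 23/16, 3/2, 2 } gives 711/512
g(bbrrbbrrrbbb) = { 0, 1, 5/4, 11/8, 177/128, 355/256, 711/512 | 89/64, 45/32, 23/16, 3/2, 2 } gives 1423/1024
g(bbrrbbrrrbbbb) = { 0, 1, 5/4, 11/8, 177/128, 355/256, 711/512, 1423/1024 | 89/64, 45/32, 23/16, 3/2, 2 } gives 2847/2048
g(bbrrbbrrrbbbbb) = { 0, 1, 5/4, 11/8, 177/128, 355/256, 711/512, 1423/1024, 2847/2048 | 89/64, 45/32, 23/16, 3/2, 2 } gives 5695/4096
g(bbrrbbrrrbbbbbb) = { 0, 1, 5/4, 11/8, 177/128, 355/256, 711/512, 1423/1024, 2847/2048, 5695/4096 | 89/64, 45/32, 23/16, 3/2, 2 } gives 11391/8192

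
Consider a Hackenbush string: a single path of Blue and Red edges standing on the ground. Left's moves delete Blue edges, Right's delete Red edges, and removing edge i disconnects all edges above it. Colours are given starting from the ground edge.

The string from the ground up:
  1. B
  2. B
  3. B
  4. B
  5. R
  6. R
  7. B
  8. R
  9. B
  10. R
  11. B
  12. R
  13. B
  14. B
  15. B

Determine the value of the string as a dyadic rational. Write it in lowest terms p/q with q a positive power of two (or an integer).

6831/2048

Build val(s[:k]) for k = 1..15, string s = B B B B R R B R B R B R B B B.
edge 1 of 15 (B): { 0 | · } ⇒ 1
edge 2 of 15 (B): { 0 1 | · } ⇒ 2
edge 3 of 15 (B): { 0 1 2 | · } ⇒ 3
edge 4 of 15 (B): { 0 1 2 3 | · } ⇒ 4
edge 5 of 15 (R): { 0 1 2 3 | 4 } ⇒ 7/2
edge 6 of 15 (R): { 0 1 2 3 | 7/2 4 } ⇒ 13/4
edge 7 of 15 (B): { 0 1 2 3 13/4 | 7/2 4 } ⇒ 27/8
edge 8 of 15 (R): { 0 1 2 3 13/4 | 27/8 7/2 4 } ⇒ 53/16
edge 9 of 15 (B): { 0 1 2 3 13/4 53/16 | 27/8 7/2 4 } ⇒ 107/32
edge 10 of 15 (R): { 0 1 2 3 13/4 53/16 | 107/32 27/8 7/2 4 } ⇒ 213/64
edge 11 of 15 (B): { 0 1 2 3 13/4 53/16 213/64 | 107/32 27/8 7/2 4 } ⇒ 427/128
edge 12 of 15 (R): { 0 1 2 3 13/4 53/16 213/64 | 427/128 107/32 27/8 7/2 4 } ⇒ 853/256
edge 13 of 15 (B): { 0 1 2 3 13/4 53/16 213/64 853/256 | 427/128 107/32 27/8 7/2 4 } ⇒ 1707/512
edge 14 of 15 (B): { 0 1 2 3 13/4 53/16 213/64 853/256 1707/512 | 427/128 107/32 27/8 7/2 4 } ⇒ 3415/1024
edge 15 of 15 (B): { 0 1 2 3 13/4 53/16 213/64 853/256 1707/512 3415/1024 | 427/128 107/32 27/8 7/2 4 } ⇒ 6831/2048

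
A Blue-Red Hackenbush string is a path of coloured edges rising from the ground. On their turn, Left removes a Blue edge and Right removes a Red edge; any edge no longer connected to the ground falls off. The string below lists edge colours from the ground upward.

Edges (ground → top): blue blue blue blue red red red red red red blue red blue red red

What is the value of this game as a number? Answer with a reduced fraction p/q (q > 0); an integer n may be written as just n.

1 of 15 · b · max L 0 · min R +∞ = 1
2 of 15 · bb · max L 1 · min R +∞ = 2
3 of 15 · bbb · max L 2 · min R +∞ = 3
4 of 15 · bbbb · max L 3 · min R +∞ = 4
5 of 15 · bbbbr · max L 3 · min R 4 = 7/2
6 of 15 · bbbbrr · max L 3 · min R 7/2 = 13/4
7 of 15 · bbbbrrr · max L 3 · min R 13/4 = 25/8
8 of 15 · bbbbrrrr · max L 3 · min R 25/8 = 49/16
9 of 15 · bbbbrrrrr · max L 3 · min R 49/16 = 97/32
10 of 15 · bbbbrrrrrr · max L 3 · min R 97/32 = 193/64
11 of 15 · bbbbrrrrrrb · max L 193/64 · min R 97/32 = 387/128
12 of 15 · bbbbrrrrrrbr · max L 193/64 · min R 387/128 = 773/256
13 of 15 · bbbbrrrrrrbrb · max L 773/256 · min R 387/128 = 1547/512
14 of 15 · bbbbrrrrrrbrbr · max L 773/256 · min R 1547/512 = 3093/1024
15 of 15 · bbbbrrrrrrbrbrr · max L 773/256 · min R 3093/1024 = 6185/2048

6185/2048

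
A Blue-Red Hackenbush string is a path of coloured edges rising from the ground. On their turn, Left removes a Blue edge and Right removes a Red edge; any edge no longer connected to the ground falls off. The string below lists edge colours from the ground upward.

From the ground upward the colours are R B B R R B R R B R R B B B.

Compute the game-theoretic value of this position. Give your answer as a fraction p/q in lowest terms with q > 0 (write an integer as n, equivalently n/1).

1 of 14 · R · max L −∞ · min R 0 -> -1
2 of 14 · RB · max L -1 · min R 0 -> -1/2
3 of 14 · RBB · max L -1/2 · min R 0 -> -1/4
4 of 14 · RBBR · max L -1/2 · min R -1/4 -> -3/8
5 of 14 · RBBRR · max L -1/2 · min R -3/8 -> -7/16
6 of 14 · RBBRRB · max L -7/16 · min R -3/8 -> -13/32
7 of 14 · RBBRRBR · max L -7/16 · min R -13/32 -> -27/64
8 of 14 · RBBRRBRR · max L -7/16 · min R -27/64 -> -55/128
9 of 14 · RBBRRBRRB · max L -55/128 · min R -27/64 -> -109/256
10 of 14 · RBBRRBRRBR · max L -55/128 · min R -109/256 -> -219/512
11 of 14 · RBBRRBRRBRR · max L -55/128 · min R -219/512 -> -439/1024
12 of 14 · RBBRRBRRBRRB · max L -439/1024 · min R -219/512 -> -877/2048
13 of 14 · RBBRRBRRBRRBB · max L -877/2048 · min R -219/512 -> -1753/4096
14 of 14 · RBBRRBRRBRRBBB · max L -1753/4096 · min R -219/512 -> -3505/8192

-3505/8192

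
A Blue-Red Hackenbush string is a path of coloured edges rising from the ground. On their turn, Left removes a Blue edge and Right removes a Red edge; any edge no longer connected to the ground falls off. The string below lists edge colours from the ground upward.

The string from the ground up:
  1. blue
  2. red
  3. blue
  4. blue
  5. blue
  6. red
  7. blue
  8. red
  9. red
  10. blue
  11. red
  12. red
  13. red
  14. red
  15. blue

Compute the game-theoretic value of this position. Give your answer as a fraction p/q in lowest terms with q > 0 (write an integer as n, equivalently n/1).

14915/16384

Build G(s[:k]) for k = 1..15, string s = blue red blue blue blue red blue red red blue red red red red blue.
G_1 [b]  L=[0]  R=[none]  → 1
G_2 [br]  L=[0]  R=[1]  → 1/2
G_3 [brb]  L=[0 1/2]  R=[1]  → 3/4
G_4 [brbb]  L=[0 1/2 3/4]  R=[1]  → 7/8
G_5 [brbbb]  L=[0 1/2 3/4 7/8]  R=[1]  → 15/16
G_6 [brbbbr]  L=[0 1/2 3/4 7/8]  R=[15/16 1]  → 29/32
G_7 [brbbbrb]  L=[0 1/2 3/4 7/8 29/32]  R=[15/16 1]  → 59/64
G_8 [brbbbrbr]  L=[0 1/2 3/4 7/8 29/32]  R=[59/64 15/16 1]  → 117/128
G_9 [brbbbrbrr]  L=[0 1/2 3/4 7/8 29/32]  R=[117/128 59/64 15/16 1]  → 233/256
G_10 [brbbbrbrrb]  L=[0 1/2 3/4 7/8 29/32 233/256]  R=[117/128 59/64 15/16 1]  → 467/512
G_11 [brbbbrbrrbr]  L=[0 1/2 3/4 7/8 29/32 233/256]  R=[467/512 117/128 59/64 15/16 1]  → 933/1024
G_12 [brbbbrbrrbrr]  L=[0 1/2 3/4 7/8 29/32 233/256]  R=[933/1024 467/512 117/128 59/64 15/16 1]  → 1865/2048
G_13 [brbbbrbrrbrrr]  L=[0 1/2 3/4 7/8 29/32 233/256]  R=[1865/2048 933/1024 467/512 117/128 59/64 15/16 1]  → 3729/4096
G_14 [brbbbrbrrbrrrr]  L=[0 1/2 3/4 7/8 29/32 233/256]  R=[3729/4096 1865/2048 933/1024 467/512 117/128 59/64 15/16 1]  → 7457/8192
G_15 [brbbbrbrrbrrrrb]  L=[0 1/2 3/4 7/8 29/32 233/256 7457/8192]  R=[3729/4096 1865/2048 933/1024 467/512 117/128 59/64 15/16 1]  → 14915/16384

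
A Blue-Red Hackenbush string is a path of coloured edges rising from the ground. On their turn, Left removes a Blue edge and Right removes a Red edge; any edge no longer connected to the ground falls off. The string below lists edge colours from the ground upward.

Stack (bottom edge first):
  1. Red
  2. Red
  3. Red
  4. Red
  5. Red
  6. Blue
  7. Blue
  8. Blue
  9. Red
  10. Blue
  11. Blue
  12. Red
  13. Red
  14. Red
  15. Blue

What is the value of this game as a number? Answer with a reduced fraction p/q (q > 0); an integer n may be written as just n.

-4253/1024

1 of 15 · R · max L −∞ · min R 0 so -1
2 of 15 · RR · max L −∞ · min R -1 so -2
3 of 15 · RRR · max L −∞ · min R -2 so -3
4 of 15 · RRRR · max L −∞ · min R -3 so -4
5 of 15 · RRRRR · max L −∞ · min R -4 so -5
6 of 15 · RRRRRB · max L -5 · min R -4 so -9/2
7 of 15 · RRRRRBB · max L -9/2 · min R -4 so -17/4
8 of 15 · RRRRRBBB · max L -17/4 · min R -4 so -33/8
9 of 15 · RRRRRBBBR · max L -17/4 · min R -33/8 so -67/16
10 of 15 · RRRRRBBBRB · max L -67/16 · min R -33/8 so -133/32
11 of 15 · RRRRRBBBRBB · max L -133/32 · min R -33/8 so -265/64
12 of 15 · RRRRRBBBRBBR · max L -133/32 · min R -265/64 so -531/128
13 of 15 · RRRRRBBBRBBRR · max L -133/32 · min R -531/128 so -1063/256
14 of 15 · RRRRRBBBRBBRRR · max L -133/32 · min R -1063/256 so -2127/512
15 of 15 · RRRRRBBBRBBRRRB · max L -2127/512 · min R -1063/256 so -4253/1024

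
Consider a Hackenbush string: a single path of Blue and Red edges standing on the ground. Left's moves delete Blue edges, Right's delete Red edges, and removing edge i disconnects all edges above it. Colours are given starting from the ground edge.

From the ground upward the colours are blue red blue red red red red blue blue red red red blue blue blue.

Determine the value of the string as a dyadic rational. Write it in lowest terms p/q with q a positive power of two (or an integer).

8591/16384

Build val(s[:k]) for k = 1..15, string s = blue red blue red red red red blue blue red red red blue blue blue.
1 of 15 · b · max L 0 · min R +∞ so 1
2 of 15 · br · max L 0 · min R 1 so 1/2
3 of 15 · brb · max L 1/2 · min R 1 so 3/4
4 of 15 · brbr · max L 1/2 · min R 3/4 so 5/8
5 of 15 · brbrr · max L 1/2 · min R 5/8 so 9/16
6 of 15 · brbrrr · max L 1/2 · min R 9/16 so 17/32
7 of 15 · brbrrrr · max L 1/2 · min R 17/32 so 33/64
8 of 15 · brbrrrrb · max L 33/64 · min R 17/32 so 67/128
9 of 15 · brbrrrrbb · max L 67/128 · min R 17/32 so 135/256
10 of 15 · brbrrrrbbr · max L 67/128 · min R 135/256 so 269/512
11 of 15 · brbrrrrbbrr · max L 67/128 · min R 269/512 so 537/1024
12 of 15 · brbrrrrbbrrr · max L 67/128 · min R 537/1024 so 1073/2048
13 of 15 · brbrrrrbbrrrb · max L 1073/2048 · min R 537/1024 so 2147/4096
14 of 15 · brbrrrrbbrrrbb · max L 2147/4096 · min R 537/1024 so 4295/8192
15 of 15 · brbrrrrbbrrrbbb · max L 4295/8192 · min R 537/1024 so 8591/16384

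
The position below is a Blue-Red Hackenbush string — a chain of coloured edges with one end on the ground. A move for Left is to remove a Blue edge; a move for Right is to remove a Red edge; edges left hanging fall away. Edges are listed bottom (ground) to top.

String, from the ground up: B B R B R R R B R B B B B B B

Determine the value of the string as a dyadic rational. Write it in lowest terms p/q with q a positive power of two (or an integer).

G_1 [B]  L=[0]  R=[—]  ⇒ 1
G_2 [BB]  L=[0, 1]  R=[—]  ⇒ 2
G_3 [BBR]  L=[0, 1]  R=[2]  ⇒ 3/2
G_4 [BBRB]  L=[0, 1, 3/2]  R=[2]  ⇒ 7/4
G_5 [BBRBR]  L=[0, 1, 3/2]  R=[7/4, 2]  ⇒ 13/8
G_6 [BBRBRR]  L=[0, 1, 3/2]  R=[13/8, 7/4, 2]  ⇒ 25/16
G_7 [BBRBRRR]  L=[0, 1, 3/2]  R=[25/16, 13/8, 7/4, 2]  ⇒ 49/32
G_8 [BBRBRRRB]  L=[0, 1, 3/2, 49/32]  R=[25/16, 13/8, 7/4, 2]  ⇒ 99/64
G_9 [BBRBRRRBR]  L=[0, 1, 3/2, 49/32]  R=[99/64, 25/16, 13/8, 7/4, 2]  ⇒ 197/128
G_10 [BBRBRRRBRB]  L=[0, 1, 3/2, 49/32, 197/128]  R=[99/64, 25/16, 13/8, 7/4, 2]  ⇒ 395/256
G_11 [BBRBRRRBRBB]  L=[0, 1, 3/2, 49/32, 197/128, 395/256]  R=[99/64, 25/16, 13/8, 7/4, 2]  ⇒ 791/512
G_12 [BBRBRRRBRBBB]  L=[0, 1, 3/2, 49/32, 197/128, 395/256, 791/512]  R=[99/64, 25/16, 13/8, 7/4, 2]  ⇒ 1583/1024
G_13 [BBRBRRRBRBBBB]  L=[0, 1, 3/2, 49/32, 197/128, 395/256, 791/512, 1583/1024]  R=[99/64, 25/16, 13/8, 7/4, 2]  ⇒ 3167/2048
G_14 [BBRBRRRBRBBBBB]  L=[0, 1, 3/2, 49/32, 197/128, 395/256, 791/512, 1583/1024, 3167/2048]  R=[99/64, 25/16, 13/8, 7/4, 2]  ⇒ 6335/4096
G_15 [BBRBRRRBRBBBBBB]  L=[0, 1, 3/2, 49/32, 197/128, 395/256, 791/512, 1583/1024, 3167/2048, 6335/4096]  R=[99/64, 25/16, 13/8, 7/4, 2]  ⇒ 12671/8192

12671/8192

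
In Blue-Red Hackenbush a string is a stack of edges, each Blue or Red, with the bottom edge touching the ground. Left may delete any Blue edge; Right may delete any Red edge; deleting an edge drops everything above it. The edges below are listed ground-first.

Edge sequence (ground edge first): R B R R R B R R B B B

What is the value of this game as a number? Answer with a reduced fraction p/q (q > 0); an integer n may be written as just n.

-945/1024

G(R) = {  | 0 } — -1
G(RB) = { -1 | 0 } — -1/2
G(RBR) = { -1 | -1/2; 0 } — -3/4
G(RBRR) = { -1 | -3/4; -1/2; 0 } — -7/8
G(RBRRR) = { -1 | -7/8; -3/4; -1/2; 0 } — -15/16
G(RBRRRB) = { -1; -15/16 | -7/8; -3/4; -1/2; 0 } — -29/32
G(RBRRRBR) = { -1; -15/16 | -29/32; -7/8; -3/4; -1/2; 0 } — -59/64
G(RBRRRBRR) = { -1; -15/16 | -59/64; -29/32; -7/8; -3/4; -1/2; 0 } — -119/128
G(RBRRRBRRB) = { -1; -15/16; -119/128 | -59/64; -29/32; -7/8; -3/4; -1/2; 0 } — -237/256
G(RBRRRBRRBB) = { -1; -15/16; -119/128; -237/256 | -59/64; -29/32; -7/8; -3/4; -1/2; 0 } — -473/512
G(RBRRRBRRBBB) = { -1; -15/16; -119/128; -237/256; -473/512 | -59/64; -29/32; -7/8; -3/4; -1/2; 0 } — -945/1024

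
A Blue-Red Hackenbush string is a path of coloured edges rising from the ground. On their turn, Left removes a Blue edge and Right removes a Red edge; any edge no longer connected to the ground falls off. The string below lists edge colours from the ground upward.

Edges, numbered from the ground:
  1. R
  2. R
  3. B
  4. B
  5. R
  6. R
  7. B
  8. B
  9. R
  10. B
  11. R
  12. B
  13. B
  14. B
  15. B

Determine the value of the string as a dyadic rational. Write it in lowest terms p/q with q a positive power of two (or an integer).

v_1 [R]  L=[∅]  R=[0]  so -1
v_2 [RR]  L=[∅]  R=[-1 0]  so -2
v_3 [RRB]  L=[-2]  R=[-1 0]  so -3/2
v_4 [RRBB]  L=[-2 -3/2]  R=[-1 0]  so -5/4
v_5 [RRBBR]  L=[-2 -3/2]  R=[-5/4 -1 0]  so -11/8
v_6 [RRBBRR]  L=[-2 -3/2]  R=[-11/8 -5/4 -1 0]  so -23/16
v_7 [RRBBRRB]  L=[-2 -3/2 -23/16]  R=[-11/8 -5/4 -1 0]  so -45/32
v_8 [RRBBRRBB]  L=[-2 -3/2 -23/16 -45/32]  R=[-11/8 -5/4 -1 0]  so -89/64
v_9 [RRBBRRBBR]  L=[-2 -3/2 -23/16 -45/32]  R=[-89/64 -11/8 -5/4 -1 0]  so -179/128
v_10 [RRBBRRBBRB]  L=[-2 -3/2 -23/16 -45/32 -179/128]  R=[-89/64 -11/8 -5/4 -1 0]  so -357/256
v_11 [RRBBRRBBRBR]  L=[-2 -3/2 -23/16 -45/32 -179/128]  R=[-357/256 -89/64 -11/8 -5/4 -1 0]  so -715/512
v_12 [RRBBRRBBRBRB]  L=[-2 -3/2 -23/16 -45/32 -179/128 -715/512]  R=[-357/256 -89/64 -11/8 -5/4 -1 0]  so -1429/1024
v_13 [RRBBRRBBRBRBB]  L=[-2 -3/2 -23/16 -45/32 -179/128 -715/512 -1429/1024]  R=[-357/256 -89/64 -11/8 -5/4 -1 0]  so -2857/2048
v_14 [RRBBRRBBRBRBBB]  L=[-2 -3/2 -23/16 -45/32 -179/128 -715/512 -1429/1024 -2857/2048]  R=[-357/256 -89/64 -11/8 -5/4 -1 0]  so -5713/4096
v_15 [RRBBRRBBRBRBBBB]  L=[-2 -3/2 -23/16 -45/32 -179/128 -715/512 -1429/1024 -2857/2048 -5713/4096]  R=[-357/256 -89/64 -11/8 -5/4 -1 0]  so -11425/8192

-11425/8192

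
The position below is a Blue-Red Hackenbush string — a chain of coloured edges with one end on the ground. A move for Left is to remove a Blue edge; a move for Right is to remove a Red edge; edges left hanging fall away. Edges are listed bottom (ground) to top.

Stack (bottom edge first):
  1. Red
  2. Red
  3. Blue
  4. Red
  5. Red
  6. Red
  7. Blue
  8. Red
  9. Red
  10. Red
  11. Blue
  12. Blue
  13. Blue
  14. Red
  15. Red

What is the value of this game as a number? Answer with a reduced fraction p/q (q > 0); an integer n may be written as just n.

-15815/8192

1 of 15 · R · max L −∞ · min R 0 → -1
2 of 15 · RR · max L −∞ · min R -1 → -2
3 of 15 · RRB · max L -2 · min R -1 → -3/2
4 of 15 · RRBR · max L -2 · min R -3/2 → -7/4
5 of 15 · RRBRR · max L -2 · min R -7/4 → -15/8
6 of 15 · RRBRRR · max L -2 · min R -15/8 → -31/16
7 of 15 · RRBRRRB · max L -31/16 · min R -15/8 → -61/32
8 of 15 · RRBRRRBR · max L -31/16 · min R -61/32 → -123/64
9 of 15 · RRBRRRBRR · max L -31/16 · min R -123/64 → -247/128
10 of 15 · RRBRRRBRRR · max L -31/16 · min R -247/128 → -495/256
11 of 15 · RRBRRRBRRRB · max L -495/256 · min R -247/128 → -989/512
12 of 15 · RRBRRRBRRRBB · max L -989/512 · min R -247/128 → -1977/1024
13 of 15 · RRBRRRBRRRBBB · max L -1977/1024 · min R -247/128 → -3953/2048
14 of 15 · RRBRRRBRRRBBBR · max L -1977/1024 · min R -3953/2048 → -7907/4096
15 of 15 · RRBRRRBRRRBBBRR · max L -1977/1024 · min R -7907/4096 → -15815/8192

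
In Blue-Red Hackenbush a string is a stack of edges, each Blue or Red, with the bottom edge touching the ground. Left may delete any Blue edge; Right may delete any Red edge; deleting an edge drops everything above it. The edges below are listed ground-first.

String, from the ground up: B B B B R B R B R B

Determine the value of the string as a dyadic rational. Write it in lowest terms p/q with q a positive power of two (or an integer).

Prefix values for B B B B R B R B R B via {L|R} + simplicity:
step 1: add B to get B; options L={ 0 } R={ (no moves) } — 1
step 2: add B to get BB; options L={ 0; 1 } R={ (no moves) } — 2
step 3: add B to get BBB; options L={ 0; 1; 2 } R={ (no moves) } — 3
step 4: add B to get BBBB; options L={ 0; 1; 2; 3 } R={ (no moves) } — 4
step 5: add R to get BBBBR; options L={ 0; 1; 2; 3 } R={ 4 } — 7/2
step 6: add B to get BBBBRB; options L={ 0; 1; 2; 3; 7/2 } R={ 4 } — 15/4
step 7: add R to get BBBBRBR; options L={ 0; 1; 2; 3; 7/2 } R={ 15/4; 4 } — 29/8
step 8: add B to get BBBBRBRB; options L={ 0; 1; 2; 3; 7/2; 29/8 } R={ 15/4; 4 } — 59/16
step 9: add R to get BBBBRBRBR; options L={ 0; 1; 2; 3; 7/2; 29/8 } R={ 59/16; 15/4; 4 } — 117/32
step 10: add B to get BBBBRBRBRB; options L={ 0; 1; 2; 3; 7/2; 29/8; 117/32 } R={ 59/16; 15/4; 4 } — 235/64

235/64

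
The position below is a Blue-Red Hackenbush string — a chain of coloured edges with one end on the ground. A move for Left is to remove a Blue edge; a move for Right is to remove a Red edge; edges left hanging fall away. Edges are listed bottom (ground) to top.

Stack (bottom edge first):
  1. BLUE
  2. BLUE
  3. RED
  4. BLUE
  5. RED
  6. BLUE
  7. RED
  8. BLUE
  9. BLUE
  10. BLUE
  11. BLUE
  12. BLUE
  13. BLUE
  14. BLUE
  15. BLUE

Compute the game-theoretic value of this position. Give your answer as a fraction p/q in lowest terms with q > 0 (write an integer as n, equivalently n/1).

13823/8192

Build val(s[:k]) for k = 1..15, string s = BLUE BLUE RED BLUE RED BLUE RED BLUE BLUE BLUE BLUE BLUE BLUE BLUE BLUE.
B: Left { 0 }, Right { ∅ } gives simplest 1
BB: Left { 0; 1 }, Right { ∅ } gives simplest 2
BBR: Left { 0; 1 }, Right { 2 } gives simplest 3/2
BBRB: Left { 0; 1; 3/2 }, Right { 2 } gives simplest 7/4
BBRBR: Left { 0; 1; 3/2 }, Right { 7/4; 2 } gives simplest 13/8
BBRBRB: Left { 0; 1; 3/2; 13/8 }, Right { 7/4; 2 } gives simplest 27/16
BBRBRBR: Left { 0; 1; 3/2; 13/8 }, Right { 27/16; 7/4; 2 } gives simplest 53/32
BBRBRBRB: Left { 0; 1; 3/2; 13/8; 53/32 }, Right { 27/16; 7/4; 2 } gives simplest 107/64
BBRBRBRBB: Left { 0; 1; 3/2; 13/8; 53/32; 107/64 }, Right { 27/16; 7/4; 2 } gives simplest 215/128
BBRBRBRBBB: Left { 0; 1; 3/2; 13/8; 53/32; 107/64; 215/128 }, Right { 27/16; 7/4; 2 } gives simplest 431/256
BBRBRBRBBBB: Left { 0; 1; 3/2; 13/8; 53/32; 107/64; 215/128; 431/256 }, Right { 27/16; 7/4; 2 } gives simplest 863/512
BBRBRBRBBBBB: Left { 0; 1; 3/2; 13/8; 53/32; 107/64; 215/128; 431/256; 863/512 }, Right { 27/16; 7/4; 2 } gives simplest 1727/1024
BBRBRBRBBBBBB: Left { 0; 1; 3/2; 13/8; 53/32; 107/64; 215/128; 431/256; 863/512; 1727/1024 }, Right { 27/16; 7/4; 2 } gives simplest 3455/2048
BBRBRBRBBBBBBB: Left { 0; 1; 3/2; 13/8; 53/32; 107/64; 215/128; 431/256; 863/512; 1727/1024; 3455/2048 }, Right { 27/16; 7/4; 2 } gives simplest 6911/4096
BBRBRBRBBBBBBBB: Left { 0; 1; 3/2; 13/8; 53/32; 107/64; 215/128; 431/256; 863/512; 1727/1024; 3455/2048; 6911/4096 }, Right { 27/16; 7/4; 2 } gives simplest 13823/8192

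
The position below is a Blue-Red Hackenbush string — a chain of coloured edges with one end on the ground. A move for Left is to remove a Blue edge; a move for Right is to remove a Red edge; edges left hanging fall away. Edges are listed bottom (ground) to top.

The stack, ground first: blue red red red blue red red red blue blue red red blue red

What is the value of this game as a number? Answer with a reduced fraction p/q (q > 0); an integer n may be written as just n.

Recurse on prefixes of the 14-edge string blue red red red blue red red red blue blue red red blue red:
step 1: add blue to get b; options L={ 0 } R={ — } ⇒ 1
step 2: add red to get br; options L={ 0 } R={ 1 } ⇒ 1/2
step 3: add red to get brr; options L={ 0 } R={ 1/2 1 } ⇒ 1/4
step 4: add red to get brrr; options L={ 0 } R={ 1/4 1/2 1 } ⇒ 1/8
step 5: add blue to get brrrb; options L={ 0 1/8 } R={ 1/4 1/2 1 } ⇒ 3/16
step 6: add red to get brrrbr; options L={ 0 1/8 } R={ 3/16 1/4 1/2 1 } ⇒ 5/32
step 7: add red to get brrrbrr; options L={ 0 1/8 } R={ 5/32 3/16 1/4 1/2 1 } ⇒ 9/64
step 8: add red to get brrrbrrr; options L={ 0 1/8 } R={ 9/64 5/32 3/16 1/4 1/2 1 } ⇒ 17/128
step 9: add blue to get brrrbrrrb; options L={ 0 1/8 17/128 } R={ 9/64 5/32 3/16 1/4 1/2 1 } ⇒ 35/256
step 10: add blue to get brrrbrrrbb; options L={ 0 1/8 17/128 35/256 } R={ 9/64 5/32 3/16 1/4 1/2 1 } ⇒ 71/512
step 11: add red to get brrrbrrrbbr; options L={ 0 1/8 17/128 35/256 } R={ 71/512 9/64 5/32 3/16 1/4 1/2 1 } ⇒ 141/1024
step 12: add red to get brrrbrrrbbrr; options L={ 0 1/8 17/128 35/256 } R={ 141/1024 71/512 9/64 5/32 3/16 1/4 1/2 1 } ⇒ 281/2048
step 13: add blue to get brrrbrrrbbrrb; options L={ 0 1/8 17/128 35/256 281/2048 } R={ 141/1024 71/512 9/64 5/32 3/16 1/4 1/2 1 } ⇒ 563/4096
step 14: add red to get brrrbrrrbbrrbr; options L={ 0 1/8 17/128 35/256 281/2048 } R={ 563/4096 141/1024 71/512 9/64 5/32 3/16 1/4 1/2 1 } ⇒ 1125/8192

1125/8192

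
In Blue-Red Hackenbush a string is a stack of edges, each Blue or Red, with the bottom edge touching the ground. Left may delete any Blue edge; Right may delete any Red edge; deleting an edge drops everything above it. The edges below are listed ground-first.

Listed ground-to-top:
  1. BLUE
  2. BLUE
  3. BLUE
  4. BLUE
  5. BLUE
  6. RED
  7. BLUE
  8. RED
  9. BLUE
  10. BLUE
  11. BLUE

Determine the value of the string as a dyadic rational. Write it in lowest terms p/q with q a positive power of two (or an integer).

303/64

Build v(s[:k]) for k = 1..11, string s = BLUE BLUE BLUE BLUE BLUE RED BLUE RED BLUE BLUE BLUE.
v(B) = { 0 | · } → 1
v(BB) = { 0,1 | · } → 2
v(BBB) = { 0,1,2 | · } → 3
v(BBBB) = { 0,1,2,3 | · } → 4
v(BBBBB) = { 0,1,2,3,4 | · } → 5
v(BBBBBR) = { 0,1,2,3,4 | 5 } → 9/2
v(BBBBBRB) = { 0,1,2,3,4,9/2 | 5 } → 19/4
v(BBBBBRBR) = { 0,1,2,3,4,9/2 | 19/4,5 } → 37/8
v(BBBBBRBRB) = { 0,1,2,3,4,9/2,37/8 | 19/4,5 } → 75/16
v(BBBBBRBRBB) = { 0,1,2,3,4,9/2,37/8,75/16 | 19/4,5 } → 151/32
v(BBBBBRBRBBB) = { 0,1,2,3,4,9/2,37/8,75/16,151/32 | 19/4,5 } → 303/64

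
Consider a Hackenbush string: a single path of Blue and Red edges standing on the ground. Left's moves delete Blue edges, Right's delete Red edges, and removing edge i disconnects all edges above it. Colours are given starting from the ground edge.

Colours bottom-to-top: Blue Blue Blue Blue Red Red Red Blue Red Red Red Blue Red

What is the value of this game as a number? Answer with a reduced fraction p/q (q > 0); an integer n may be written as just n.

edge 1 of 13 (Blue): { 0 | ∅ } gives 1
edge 2 of 13 (Blue): { 0,1 | ∅ } gives 2
edge 3 of 13 (Blue): { 0,1,2 | ∅ } gives 3
edge 4 of 13 (Blue): { 0,1,2,3 | ∅ } gives 4
edge 5 of 13 (Red): { 0,1,2,3 | 4 } gives 7/2
edge 6 of 13 (Red): { 0,1,2,3 | 7/2,4 } gives 13/4
edge 7 of 13 (Red): { 0,1,2,3 | 13/4,7/2,4 } gives 25/8
edge 8 of 13 (Blue): { 0,1,2,3,25/8 | 13/4,7/2,4 } gives 51/16
edge 9 of 13 (Red): { 0,1,2,3,25/8 | 51/16,13/4,7/2,4 } gives 101/32
edge 10 of 13 (Red): { 0,1,2,3,25/8 | 101/32,51/16,13/4,7/2,4 } gives 201/64
edge 11 of 13 (Red): { 0,1,2,3,25/8 | 201/64,101/32,51/16,13/4,7/2,4 } gives 401/128
edge 12 of 13 (Blue): { 0,1,2,3,25/8,401/128 | 201/64,101/32,51/16,13/4,7/2,4 } gives 803/256
edge 13 of 13 (Red): { 0,1,2,3,25/8,401/128 | 803/256,201/64,101/32,51/16,13/4,7/2,4 } gives 1605/512

1605/512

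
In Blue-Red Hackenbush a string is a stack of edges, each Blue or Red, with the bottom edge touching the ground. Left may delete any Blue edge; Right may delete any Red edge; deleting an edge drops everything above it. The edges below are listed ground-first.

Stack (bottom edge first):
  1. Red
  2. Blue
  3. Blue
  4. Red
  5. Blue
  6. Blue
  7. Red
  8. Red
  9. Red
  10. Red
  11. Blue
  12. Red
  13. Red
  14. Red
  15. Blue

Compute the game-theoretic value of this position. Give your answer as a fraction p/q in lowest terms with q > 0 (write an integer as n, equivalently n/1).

-5085/16384

edge 1 of 15 (Red): {  | 0 } -> -1
edge 2 of 15 (Blue): { -1 | 0 } -> -1/2
edge 3 of 15 (Blue): { -1,-1/2 | 0 } -> -1/4
edge 4 of 15 (Red): { -1,-1/2 | -1/4,0 } -> -3/8
edge 5 of 15 (Blue): { -1,-1/2,-3/8 | -1/4,0 } -> -5/16
edge 6 of 15 (Blue): { -1,-1/2,-3/8,-5/16 | -1/4,0 } -> -9/32
edge 7 of 15 (Red): { -1,-1/2,-3/8,-5/16 | -9/32,-1/4,0 } -> -19/64
edge 8 of 15 (Red): { -1,-1/2,-3/8,-5/16 | -19/64,-9/32,-1/4,0 } -> -39/128
edge 9 of 15 (Red): { -1,-1/2,-3/8,-5/16 | -39/128,-19/64,-9/32,-1/4,0 } -> -79/256
edge 10 of 15 (Red): { -1,-1/2,-3/8,-5/16 | -79/256,-39/128,-19/64,-9/32,-1/4,0 } -> -159/512
edge 11 of 15 (Blue): { -1,-1/2,-3/8,-5/16,-159/512 | -79/256,-39/128,-19/64,-9/32,-1/4,0 } -> -317/1024
edge 12 of 15 (Red): { -1,-1/2,-3/8,-5/16,-159/512 | -317/1024,-79/256,-39/128,-19/64,-9/32,-1/4,0 } -> -635/2048
edge 13 of 15 (Red): { -1,-1/2,-3/8,-5/16,-159/512 | -635/2048,-317/1024,-79/256,-39/128,-19/64,-9/32,-1/4,0 } -> -1271/4096
edge 14 of 15 (Red): { -1,-1/2,-3/8,-5/16,-159/512 | -1271/4096,-635/2048,-317/1024,-79/256,-39/128,-19/64,-9/32,-1/4,0 } -> -2543/8192
edge 15 of 15 (Blue): { -1,-1/2,-3/8,-5/16,-159/512,-2543/8192 | -1271/4096,-635/2048,-317/1024,-79/256,-39/128,-19/64,-9/32,-1/4,0 } -> -5085/16384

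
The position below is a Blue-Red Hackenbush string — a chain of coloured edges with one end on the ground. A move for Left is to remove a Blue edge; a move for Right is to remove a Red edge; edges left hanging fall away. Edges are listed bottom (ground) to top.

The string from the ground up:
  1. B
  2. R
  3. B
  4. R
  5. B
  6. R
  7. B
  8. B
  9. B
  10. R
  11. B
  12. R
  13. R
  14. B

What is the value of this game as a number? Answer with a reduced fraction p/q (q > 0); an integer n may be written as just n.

Recurse on prefixes of the 14-edge string B R B R B R B B B R B R R B:
B: Left { 0 }, Right { · } → simplest 1
BR: Left { 0 }, Right { 1 } → simplest 1/2
BRB: Left { 0, 1/2 }, Right { 1 } → simplest 3/4
BRBR: Left { 0, 1/2 }, Right { 3/4, 1 } → simplest 5/8
BRBRB: Left { 0, 1/2, 5/8 }, Right { 3/4, 1 } → simplest 11/16
BRBRBR: Left { 0, 1/2, 5/8 }, Right { 11/16, 3/4, 1 } → simplest 21/32
BRBRBRB: Left { 0, 1/2, 5/8, 21/32 }, Right { 11/16, 3/4, 1 } → simplest 43/64
BRBRBRBB: Left { 0, 1/2, 5/8, 21/32, 43/64 }, Right { 11/16, 3/4, 1 } → simplest 87/128
BRBRBRBBB: Left { 0, 1/2, 5/8, 21/32, 43/64, 87/128 }, Right { 11/16, 3/4, 1 } → simplest 175/256
BRBRBRBBBR: Left { 0, 1/2, 5/8, 21/32, 43/64, 87/128 }, Right { 175/256, 11/16, 3/4, 1 } → simplest 349/512
BRBRBRBBBRB: Left { 0, 1/2, 5/8, 21/32, 43/64, 87/128, 349/512 }, Right { 175/256, 11/16, 3/4, 1 } → simplest 699/1024
BRBRBRBBBRBR: Left { 0, 1/2, 5/8, 21/32, 43/64, 87/128, 349/512 }, Right { 699/1024, 175/256, 11/16, 3/4, 1 } → simplest 1397/2048
BRBRBRBBBRBRR: Left { 0, 1/2, 5/8, 21/32, 43/64, 87/128, 349/512 }, Right { 1397/2048, 699/1024, 175/256, 11/16, 3/4, 1 } → simplest 2793/4096
BRBRBRBBBRBRRB: Left { 0, 1/2, 5/8, 21/32, 43/64, 87/128, 349/512, 2793/4096 }, Right { 1397/2048, 699/1024, 175/256, 11/16, 3/4, 1 } → simplest 5587/8192

5587/8192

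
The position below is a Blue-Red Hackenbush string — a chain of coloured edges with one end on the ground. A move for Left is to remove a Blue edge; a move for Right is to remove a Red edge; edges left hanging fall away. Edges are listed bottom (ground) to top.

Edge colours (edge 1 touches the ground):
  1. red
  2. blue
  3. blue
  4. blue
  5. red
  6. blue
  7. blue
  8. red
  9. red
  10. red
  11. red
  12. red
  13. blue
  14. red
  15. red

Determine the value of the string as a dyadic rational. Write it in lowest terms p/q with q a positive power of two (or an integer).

Recurse on prefixes of the 15-edge string red blue blue blue red blue blue red red red red red blue red red:
edge 1 of 15 (red): { — | 0 } => -1
edge 2 of 15 (blue): { -1 | 0 } => -1/2
edge 3 of 15 (blue): { -1 -1/2 | 0 } => -1/4
edge 4 of 15 (blue): { -1 -1/2 -1/4 | 0 } => -1/8
edge 5 of 15 (red): { -1 -1/2 -1/4 | -1/8 0 } => -3/16
edge 6 of 15 (blue): { -1 -1/2 -1/4 -3/16 | -1/8 0 } => -5/32
edge 7 of 15 (blue): { -1 -1/2 -1/4 -3/16 -5/32 | -1/8 0 } => -9/64
edge 8 of 15 (red): { -1 -1/2 -1/4 -3/16 -5/32 | -9/64 -1/8 0 } => -19/128
edge 9 of 15 (red): { -1 -1/2 -1/4 -3/16 -5/32 | -19/128 -9/64 -1/8 0 } => -39/256
edge 10 of 15 (red): { -1 -1/2 -1/4 -3/16 -5/32 | -39/256 -19/128 -9/64 -1/8 0 } => -79/512
edge 11 of 15 (red): { -1 -1/2 -1/4 -3/16 -5/32 | -79/512 -39/256 -19/128 -9/64 -1/8 0 } => -159/1024
edge 12 of 15 (red): { -1 -1/2 -1/4 -3/16 -5/32 | -159/1024 -79/512 -39/256 -19/128 -9/64 -1/8 0 } => -319/2048
edge 13 of 15 (blue): { -1 -1/2 -1/4 -3/16 -5/32 -319/2048 | -159/1024 -79/512 -39/256 -19/128 -9/64 -1/8 0 } => -637/4096
edge 14 of 15 (red): { -1 -1/2 -1/4 -3/16 -5/32 -319/2048 | -637/4096 -159/1024 -79/512 -39/256 -19/128 -9/64 -1/8 0 } => -1275/8192
edge 15 of 15 (red): { -1 -1/2 -1/4 -3/16 -5/32 -319/2048 | -1275/8192 -637/4096 -159/1024 -79/512 -39/256 -19/128 -9/64 -1/8 0 } => -2551/16384

-2551/16384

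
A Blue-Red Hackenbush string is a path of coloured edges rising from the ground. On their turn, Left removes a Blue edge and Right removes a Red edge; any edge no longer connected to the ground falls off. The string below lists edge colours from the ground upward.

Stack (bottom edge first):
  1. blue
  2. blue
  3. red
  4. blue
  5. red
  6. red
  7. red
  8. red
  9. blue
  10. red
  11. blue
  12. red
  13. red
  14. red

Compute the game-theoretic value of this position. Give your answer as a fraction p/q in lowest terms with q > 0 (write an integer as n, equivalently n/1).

edge 1 of 14 (blue): { 0 |  } => 1
edge 2 of 14 (blue): { 0; 1 |  } => 2
edge 3 of 14 (red): { 0; 1 | 2 } => 3/2
edge 4 of 14 (blue): { 0; 1; 3/2 | 2 } => 7/4
edge 5 of 14 (red): { 0; 1; 3/2 | 7/4; 2 } => 13/8
edge 6 of 14 (red): { 0; 1; 3/2 | 13/8; 7/4; 2 } => 25/16
edge 7 of 14 (red): { 0; 1; 3/2 | 25/16; 13/8; 7/4; 2 } => 49/32
edge 8 of 14 (red): { 0; 1; 3/2 | 49/32; 25/16; 13/8; 7/4; 2 } => 97/64
edge 9 of 14 (blue): { 0; 1; 3/2; 97/64 | 49/32; 25/16; 13/8; 7/4; 2 } => 195/128
edge 10 of 14 (red): { 0; 1; 3/2; 97/64 | 195/128; 49/32; 25/16; 13/8; 7/4; 2 } => 389/256
edge 11 of 14 (blue): { 0; 1; 3/2; 97/64; 389/256 | 195/128; 49/32; 25/16; 13/8; 7/4; 2 } => 779/512
edge 12 of 14 (red): { 0; 1; 3/2; 97/64; 389/256 | 779/512; 195/128; 49/32; 25/16; 13/8; 7/4; 2 } => 1557/1024
edge 13 of 14 (red): { 0; 1; 3/2; 97/64; 389/256 | 1557/1024; 779/512; 195/128; 49/32; 25/16; 13/8; 7/4; 2 } => 3113/2048
edge 14 of 14 (red): { 0; 1; 3/2; 97/64; 389/256 | 3113/2048; 1557/1024; 779/512; 195/128; 49/32; 25/16; 13/8; 7/4; 2 } => 6225/4096

6225/4096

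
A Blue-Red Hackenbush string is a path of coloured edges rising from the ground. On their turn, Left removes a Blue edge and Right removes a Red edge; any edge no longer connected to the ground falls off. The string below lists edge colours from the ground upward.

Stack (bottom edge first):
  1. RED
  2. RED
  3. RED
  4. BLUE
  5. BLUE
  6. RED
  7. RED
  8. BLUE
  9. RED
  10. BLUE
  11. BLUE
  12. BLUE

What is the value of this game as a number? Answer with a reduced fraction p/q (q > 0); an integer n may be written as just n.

-1233/512

Build val(s[:k]) for k = 1..12, string s = RED RED RED BLUE BLUE RED RED BLUE RED BLUE BLUE BLUE.
step 1: add RED to get R; options L={  } R={ 0 } ⇒ -1
step 2: add RED to get RR; options L={  } R={ -1,0 } ⇒ -2
step 3: add RED to get RRR; options L={  } R={ -2,-1,0 } ⇒ -3
step 4: add BLUE to get RRRB; options L={ -3 } R={ -2,-1,0 } ⇒ -5/2
step 5: add BLUE to get RRRBB; options L={ -3,-5/2 } R={ -2,-1,0 } ⇒ -9/4
step 6: add RED to get RRRBBR; options L={ -3,-5/2 } R={ -9/4,-2,-1,0 } ⇒ -19/8
step 7: add RED to get RRRBBRR; options L={ -3,-5/2 } R={ -19/8,-9/4,-2,-1,0 } ⇒ -39/16
step 8: add BLUE to get RRRBBRRB; options L={ -3,-5/2,-39/16 } R={ -19/8,-9/4,-2,-1,0 } ⇒ -77/32
step 9: add RED to get RRRBBRRBR; options L={ -3,-5/2,-39/16 } R={ -77/32,-19/8,-9/4,-2,-1,0 } ⇒ -155/64
step 10: add BLUE to get RRRBBRRBRB; options L={ -3,-5/2,-39/16,-155/64 } R={ -77/32,-19/8,-9/4,-2,-1,0 } ⇒ -309/128
step 11: add BLUE to get RRRBBRRBRBB; options L={ -3,-5/2,-39/16,-155/64,-309/128 } R={ -77/32,-19/8,-9/4,-2,-1,0 } ⇒ -617/256
step 12: add BLUE to get RRRBBRRBRBBB; options L={ -3,-5/2,-39/16,-155/64,-309/128,-617/256 } R={ -77/32,-19/8,-9/4,-2,-1,0 } ⇒ -1233/512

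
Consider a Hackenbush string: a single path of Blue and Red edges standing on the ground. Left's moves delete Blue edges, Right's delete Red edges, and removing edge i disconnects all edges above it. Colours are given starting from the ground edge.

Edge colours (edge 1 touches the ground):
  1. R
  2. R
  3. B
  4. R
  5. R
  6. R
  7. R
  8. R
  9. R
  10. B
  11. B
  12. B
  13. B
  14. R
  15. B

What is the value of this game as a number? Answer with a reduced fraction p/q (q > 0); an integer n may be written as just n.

-16261/8192

v(R) = { · | 0 } — -1
v(RR) = { · | -1,0 } — -2
v(RRB) = { -2 | -1,0 } — -3/2
v(RRBR) = { -2 | -3/2,-1,0 } — -7/4
v(RRBRR) = { -2 | -7/4,-3/2,-1,0 } — -15/8
v(RRBRRR) = { -2 | -15/8,-7/4,-3/2,-1,0 } — -31/16
v(RRBRRRR) = { -2 | -31/16,-15/8,-7/4,-3/2,-1,0 } — -63/32
v(RRBRRRRR) = { -2 | -63/32,-31/16,-15/8,-7/4,-3/2,-1,0 } — -127/64
v(RRBRRRRRR) = { -2 | -127/64,-63/32,-31/16,-15/8,-7/4,-3/2,-1,0 } — -255/128
v(RRBRRRRRRB) = { -2,-255/128 | -127/64,-63/32,-31/16,-15/8,-7/4,-3/2,-1,0 } — -509/256
v(RRBRRRRRRBB) = { -2,-255/128,-509/256 | -127/64,-63/32,-31/16,-15/8,-7/4,-3/2,-1,0 } — -1017/512
v(RRBRRRRRRBBB) = { -2,-255/128,-509/256,-1017/512 | -127/64,-63/32,-31/16,-15/8,-7/4,-3/2,-1,0 } — -2033/1024
v(RRBRRRRRRBBBB) = { -2,-255/128,-509/256,-1017/512,-2033/1024 | -127/64,-63/32,-31/16,-15/8,-7/4,-3/2,-1,0 } — -4065/2048
v(RRBRRRRRRBBBBR) = { -2,-255/128,-509/256,-1017/512,-2033/1024 | -4065/2048,-127/64,-63/32,-31/16,-15/8,-7/4,-3/2,-1,0 } — -8131/4096
v(RRBRRRRRRBBBBRB) = { -2,-255/128,-509/256,-1017/512,-2033/1024,-8131/4096 | -4065/2048,-127/64,-63/32,-31/16,-15/8,-7/4,-3/2,-1,0 } — -16261/8192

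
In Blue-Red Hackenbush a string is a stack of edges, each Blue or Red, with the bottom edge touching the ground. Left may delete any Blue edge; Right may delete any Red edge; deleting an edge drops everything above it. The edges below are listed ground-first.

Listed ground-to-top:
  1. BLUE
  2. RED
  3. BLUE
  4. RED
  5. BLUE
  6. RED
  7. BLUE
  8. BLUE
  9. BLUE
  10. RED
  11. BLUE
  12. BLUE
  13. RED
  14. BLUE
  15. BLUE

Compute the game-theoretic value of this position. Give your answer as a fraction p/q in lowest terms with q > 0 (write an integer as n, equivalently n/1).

Build G(s[:k]) for k = 1..15, string s = BLUE RED BLUE RED BLUE RED BLUE BLUE BLUE RED BLUE BLUE RED BLUE BLUE.
step 1: add BLUE to get B; options L={ 0 } R={ none } so 1
step 2: add RED to get BR; options L={ 0 } R={ 1 } so 1/2
step 3: add BLUE to get BRB; options L={ 0, 1/2 } R={ 1 } so 3/4
step 4: add RED to get BRBR; options L={ 0, 1/2 } R={ 3/4, 1 } so 5/8
step 5: add BLUE to get BRBRB; options L={ 0, 1/2, 5/8 } R={ 3/4, 1 } so 11/16
step 6: add RED to get BRBRBR; options L={ 0, 1/2, 5/8 } R={ 11/16, 3/4, 1 } so 21/32
step 7: add BLUE to get BRBRBRB; options L={ 0, 1/2, 5/8, 21/32 } R={ 11/16, 3/4, 1 } so 43/64
step 8: add BLUE to get BRBRBRBB; options L={ 0, 1/2, 5/8, 21/32, 43/64 } R={ 11/16, 3/4, 1 } so 87/128
step 9: add BLUE to get BRBRBRBBB; options L={ 0, 1/2, 5/8, 21/32, 43/64, 87/128 } R={ 11/16, 3/4, 1 } so 175/256
step 10: add RED to get BRBRBRBBBR; options L={ 0, 1/2, 5/8, 21/32, 43/64, 87/128 } R={ 175/256, 11/16, 3/4, 1 } so 349/512
step 11: add BLUE to get BRBRBRBBBRB; options L={ 0, 1/2, 5/8, 21/32, 43/64, 87/128, 349/512 } R={ 175/256, 11/16, 3/4, 1 } so 699/1024
step 12: add BLUE to get BRBRBRBBBRBB; options L={ 0, 1/2, 5/8, 21/32, 43/64, 87/128, 349/512, 699/1024 } R={ 175/256, 11/16, 3/4, 1 } so 1399/2048
step 13: add RED to get BRBRBRBBBRBBR; options L={ 0, 1/2, 5/8, 21/32, 43/64, 87/128, 349/512, 699/1024 } R={ 1399/2048, 175/256, 11/16, 3/4, 1 } so 2797/4096
step 14: add BLUE to get BRBRBRBBBRBBRB; options L={ 0, 1/2, 5/8, 21/32, 43/64, 87/128, 349/512, 699/1024, 2797/4096 } R={ 1399/2048, 175/256, 11/16, 3/4, 1 } so 5595/8192
step 15: add BLUE to get BRBRBRBBBRBBRBB; options L={ 0, 1/2, 5/8, 21/32, 43/64, 87/128, 349/512, 699/1024, 2797/4096, 5595/8192 } R={ 1399/2048, 175/256, 11/16, 3/4, 1 } so 11191/16384

11191/16384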